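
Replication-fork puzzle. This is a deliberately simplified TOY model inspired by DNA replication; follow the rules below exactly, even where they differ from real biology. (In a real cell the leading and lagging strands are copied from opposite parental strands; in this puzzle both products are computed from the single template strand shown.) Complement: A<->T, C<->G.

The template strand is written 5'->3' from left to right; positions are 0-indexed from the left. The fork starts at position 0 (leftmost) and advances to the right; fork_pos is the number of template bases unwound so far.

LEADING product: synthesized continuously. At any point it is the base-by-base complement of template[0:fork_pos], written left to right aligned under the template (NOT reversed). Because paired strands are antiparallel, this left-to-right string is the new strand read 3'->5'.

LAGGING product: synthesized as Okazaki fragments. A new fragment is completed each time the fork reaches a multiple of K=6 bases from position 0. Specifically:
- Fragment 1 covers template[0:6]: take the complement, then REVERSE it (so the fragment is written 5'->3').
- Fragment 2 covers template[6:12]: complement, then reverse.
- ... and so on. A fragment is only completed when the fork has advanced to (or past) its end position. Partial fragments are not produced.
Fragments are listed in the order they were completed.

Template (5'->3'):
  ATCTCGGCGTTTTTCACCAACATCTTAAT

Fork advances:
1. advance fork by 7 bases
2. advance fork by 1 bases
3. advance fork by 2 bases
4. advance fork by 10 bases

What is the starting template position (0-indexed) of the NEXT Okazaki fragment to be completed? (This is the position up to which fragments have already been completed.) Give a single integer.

Answer: 18

Derivation:
Step 1: advance 7 -> fork_pos = 0 + 7 = 7. Reached multiple(s) of 6: 6 -> fragment 1 completed (1 total).
Step 2: advance 1 -> fork_pos = 7 + 1 = 8. Next multiple of 6 is 12 (not reached); still 1 fragment(s).
Step 3: advance 2 -> fork_pos = 8 + 2 = 10. Next multiple of 6 is 12 (not reached); still 1 fragment(s).
Step 4: advance 10 -> fork_pos = 10 + 10 = 20. Reached multiple(s) of 6: 12, 18 -> fragments 2-3 completed (3 total).
3 fragment(s) completed, covering template[0:18] (3 x 6 = 18). The next fragment, fragment 4, covers template[18:24], so it starts at position 18.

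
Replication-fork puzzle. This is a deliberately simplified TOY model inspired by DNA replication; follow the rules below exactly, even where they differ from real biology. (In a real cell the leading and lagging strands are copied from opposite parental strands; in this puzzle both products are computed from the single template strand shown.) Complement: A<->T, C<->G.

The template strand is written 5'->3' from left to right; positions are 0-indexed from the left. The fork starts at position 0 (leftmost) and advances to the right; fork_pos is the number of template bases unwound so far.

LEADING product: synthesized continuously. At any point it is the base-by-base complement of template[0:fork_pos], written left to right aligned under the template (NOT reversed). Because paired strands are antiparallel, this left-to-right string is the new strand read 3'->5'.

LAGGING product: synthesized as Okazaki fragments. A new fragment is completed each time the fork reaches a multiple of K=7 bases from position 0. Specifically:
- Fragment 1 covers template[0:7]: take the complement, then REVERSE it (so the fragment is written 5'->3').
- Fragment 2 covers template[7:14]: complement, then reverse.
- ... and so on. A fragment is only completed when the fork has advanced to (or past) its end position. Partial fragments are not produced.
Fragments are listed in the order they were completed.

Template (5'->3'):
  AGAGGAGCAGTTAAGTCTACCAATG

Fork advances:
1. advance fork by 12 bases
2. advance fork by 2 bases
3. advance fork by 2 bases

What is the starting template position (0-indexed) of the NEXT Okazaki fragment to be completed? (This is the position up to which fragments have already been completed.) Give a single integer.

Step 1: advance 12 -> fork_pos = 0 + 12 = 12. Reached multiple(s) of 7: 7 -> fragment 1 completed (1 total).
Step 2: advance 2 -> fork_pos = 12 + 2 = 14. Reached multiple(s) of 7: 14 -> fragment 2 completed (2 total).
Step 3: advance 2 -> fork_pos = 14 + 2 = 16. Next multiple of 7 is 21 (not reached); still 2 fragment(s).
2 fragment(s) completed, covering template[0:14] (2 x 7 = 14). The next fragment, fragment 3, covers template[14:21], so it starts at position 14.

Answer: 14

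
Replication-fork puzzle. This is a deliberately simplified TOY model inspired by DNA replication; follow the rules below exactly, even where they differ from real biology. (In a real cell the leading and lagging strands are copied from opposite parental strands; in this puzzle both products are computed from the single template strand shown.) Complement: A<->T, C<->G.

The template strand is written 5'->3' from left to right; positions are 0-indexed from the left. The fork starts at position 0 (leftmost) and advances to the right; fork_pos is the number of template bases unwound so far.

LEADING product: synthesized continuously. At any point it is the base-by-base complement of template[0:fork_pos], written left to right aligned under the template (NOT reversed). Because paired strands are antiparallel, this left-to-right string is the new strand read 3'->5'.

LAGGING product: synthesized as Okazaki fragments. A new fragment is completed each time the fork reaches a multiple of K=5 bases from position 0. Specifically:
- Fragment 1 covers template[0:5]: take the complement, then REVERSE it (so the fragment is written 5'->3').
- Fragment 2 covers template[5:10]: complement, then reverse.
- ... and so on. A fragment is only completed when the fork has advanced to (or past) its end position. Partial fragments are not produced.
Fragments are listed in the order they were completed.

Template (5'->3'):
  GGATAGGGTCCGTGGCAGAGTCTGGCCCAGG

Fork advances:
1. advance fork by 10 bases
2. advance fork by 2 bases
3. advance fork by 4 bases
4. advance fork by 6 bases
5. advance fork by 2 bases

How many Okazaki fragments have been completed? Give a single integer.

Step 1: advance 10 -> fork_pos = 0 + 10 = 10. Reached multiple(s) of 5: 5, 10 -> fragments 1-2 completed (2 total).
Step 2: advance 2 -> fork_pos = 10 + 2 = 12. Next multiple of 5 is 15 (not reached); still 2 fragment(s).
Step 3: advance 4 -> fork_pos = 12 + 4 = 16. Reached multiple(s) of 5: 15 -> fragment 3 completed (3 total).
Step 4: advance 6 -> fork_pos = 16 + 6 = 22. Reached multiple(s) of 5: 20 -> fragment 4 completed (4 total).
Step 5: advance 2 -> fork_pos = 22 + 2 = 24. Next multiple of 5 is 25 (not reached); still 4 fragment(s).
Check: final fork_pos = 24; the multiples of 5 that are <= 24 are 5..20 -> 24 // 5 = 4 completed fragment(s).

Answer: 4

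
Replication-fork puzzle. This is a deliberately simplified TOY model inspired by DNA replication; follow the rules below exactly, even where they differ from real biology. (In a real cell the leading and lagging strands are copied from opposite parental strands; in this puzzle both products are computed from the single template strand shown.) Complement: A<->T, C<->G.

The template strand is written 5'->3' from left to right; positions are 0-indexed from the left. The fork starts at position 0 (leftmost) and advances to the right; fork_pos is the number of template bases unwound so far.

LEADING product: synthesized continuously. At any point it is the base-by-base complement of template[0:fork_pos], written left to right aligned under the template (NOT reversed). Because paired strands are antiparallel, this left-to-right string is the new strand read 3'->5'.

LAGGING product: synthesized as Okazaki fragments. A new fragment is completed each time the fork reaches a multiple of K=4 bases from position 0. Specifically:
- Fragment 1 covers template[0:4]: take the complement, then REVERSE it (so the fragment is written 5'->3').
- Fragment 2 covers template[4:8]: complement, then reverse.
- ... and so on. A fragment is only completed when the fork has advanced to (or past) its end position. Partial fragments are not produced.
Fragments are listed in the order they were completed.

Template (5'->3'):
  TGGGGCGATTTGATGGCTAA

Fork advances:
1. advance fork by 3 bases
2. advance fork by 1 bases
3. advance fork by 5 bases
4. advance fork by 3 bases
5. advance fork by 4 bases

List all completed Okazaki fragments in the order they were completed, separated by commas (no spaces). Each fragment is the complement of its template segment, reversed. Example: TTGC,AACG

Answer: CCCA,TCGC,CAAA,CCAT

Derivation:
Step 1: advance 3 -> fork_pos = 0 + 3 = 3. Next multiple of 4 is 4 (not reached); still 0 fragment(s).
Step 2: advance 1 -> fork_pos = 3 + 1 = 4. Reached multiple(s) of 4: 4 -> fragment 1 completed (1 total).
Step 3: advance 5 -> fork_pos = 4 + 5 = 9. Reached multiple(s) of 4: 8 -> fragment 2 completed (2 total).
Step 4: advance 3 -> fork_pos = 9 + 3 = 12. Reached multiple(s) of 4: 12 -> fragment 3 completed (3 total).
Step 5: advance 4 -> fork_pos = 12 + 4 = 16. Reached multiple(s) of 4: 16 -> fragment 4 completed (4 total).
Final fork_pos = 16, so 4 fragment(s) are complete. Build each: template segment -> complement -> reverse.
Fragment 1: template[0:4] = TGGG -> complement ACCC -> reversed CCCA
Fragment 2: template[4:8] = GCGA -> complement CGCT -> reversed TCGC
Fragment 3: template[8:12] = TTTG -> complement AAAC -> reversed CAAA
Fragment 4: template[12:16] = ATGG -> complement TACC -> reversed CCAT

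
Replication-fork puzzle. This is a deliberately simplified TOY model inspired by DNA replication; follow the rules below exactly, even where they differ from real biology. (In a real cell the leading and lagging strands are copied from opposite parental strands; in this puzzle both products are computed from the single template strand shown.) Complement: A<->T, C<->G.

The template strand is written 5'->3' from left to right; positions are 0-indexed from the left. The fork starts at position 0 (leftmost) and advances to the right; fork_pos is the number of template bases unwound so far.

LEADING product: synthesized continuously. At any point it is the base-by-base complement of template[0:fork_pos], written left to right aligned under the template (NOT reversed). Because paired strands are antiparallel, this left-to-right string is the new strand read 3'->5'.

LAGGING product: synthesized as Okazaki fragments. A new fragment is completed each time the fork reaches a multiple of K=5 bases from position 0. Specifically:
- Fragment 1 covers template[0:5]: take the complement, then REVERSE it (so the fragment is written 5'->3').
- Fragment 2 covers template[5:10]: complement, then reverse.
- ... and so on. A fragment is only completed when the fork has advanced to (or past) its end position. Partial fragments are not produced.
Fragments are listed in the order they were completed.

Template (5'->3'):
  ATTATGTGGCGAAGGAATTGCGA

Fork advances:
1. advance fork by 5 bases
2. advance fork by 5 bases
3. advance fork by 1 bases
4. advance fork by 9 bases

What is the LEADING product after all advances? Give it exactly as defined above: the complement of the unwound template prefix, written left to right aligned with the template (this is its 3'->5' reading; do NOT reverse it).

Answer: TAATACACCGCTTCCTTAAC

Derivation:
Step 1: advance 5 -> fork_pos = 0 + 5 = 5.
Step 2: advance 5 -> fork_pos = 5 + 5 = 10.
Step 3: advance 1 -> fork_pos = 10 + 1 = 11.
Step 4: advance 9 -> fork_pos = 11 + 9 = 20.
Unwound prefix: template[0:20] = ATTATGTGGCGAAGGAATTG
Complement it base by base (A<->T, C<->G), keeping left-to-right order:
  [0:5] ATTAT -> TAATA
  [5:10] GTGGC -> CACCG
  [10:15] GAAGG -> CTTCC
  [15:20] AATTG -> TTAAC
Concatenate: TAATACACCGCTTCCTTAAC (length 20; written aligned with the template, i.e. 3'->5').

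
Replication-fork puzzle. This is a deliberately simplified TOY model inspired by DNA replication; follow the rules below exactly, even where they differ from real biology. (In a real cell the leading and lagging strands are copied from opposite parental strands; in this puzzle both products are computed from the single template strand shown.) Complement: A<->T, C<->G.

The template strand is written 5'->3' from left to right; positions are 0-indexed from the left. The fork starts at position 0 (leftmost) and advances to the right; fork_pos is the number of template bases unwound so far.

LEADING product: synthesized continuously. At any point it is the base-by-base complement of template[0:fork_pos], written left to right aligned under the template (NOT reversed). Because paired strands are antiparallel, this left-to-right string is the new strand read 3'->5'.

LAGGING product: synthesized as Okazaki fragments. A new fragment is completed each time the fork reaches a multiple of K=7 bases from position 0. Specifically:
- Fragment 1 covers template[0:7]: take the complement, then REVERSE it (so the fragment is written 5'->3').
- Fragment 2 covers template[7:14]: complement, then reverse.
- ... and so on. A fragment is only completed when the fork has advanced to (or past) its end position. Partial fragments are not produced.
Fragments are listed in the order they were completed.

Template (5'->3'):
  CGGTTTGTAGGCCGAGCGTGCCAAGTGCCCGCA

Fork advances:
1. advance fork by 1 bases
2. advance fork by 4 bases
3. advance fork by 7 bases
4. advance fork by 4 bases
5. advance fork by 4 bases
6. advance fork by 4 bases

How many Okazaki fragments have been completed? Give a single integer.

Step 1: advance 1 -> fork_pos = 0 + 1 = 1. Next multiple of 7 is 7 (not reached); still 0 fragment(s).
Step 2: advance 4 -> fork_pos = 1 + 4 = 5. Next multiple of 7 is 7 (not reached); still 0 fragment(s).
Step 3: advance 7 -> fork_pos = 5 + 7 = 12. Reached multiple(s) of 7: 7 -> fragment 1 completed (1 total).
Step 4: advance 4 -> fork_pos = 12 + 4 = 16. Reached multiple(s) of 7: 14 -> fragment 2 completed (2 total).
Step 5: advance 4 -> fork_pos = 16 + 4 = 20. Next multiple of 7 is 21 (not reached); still 2 fragment(s).
Step 6: advance 4 -> fork_pos = 20 + 4 = 24. Reached multiple(s) of 7: 21 -> fragment 3 completed (3 total).
Check: final fork_pos = 24; the multiples of 7 that are <= 24 are 7..21 -> 24 // 7 = 3 completed fragment(s).

Answer: 3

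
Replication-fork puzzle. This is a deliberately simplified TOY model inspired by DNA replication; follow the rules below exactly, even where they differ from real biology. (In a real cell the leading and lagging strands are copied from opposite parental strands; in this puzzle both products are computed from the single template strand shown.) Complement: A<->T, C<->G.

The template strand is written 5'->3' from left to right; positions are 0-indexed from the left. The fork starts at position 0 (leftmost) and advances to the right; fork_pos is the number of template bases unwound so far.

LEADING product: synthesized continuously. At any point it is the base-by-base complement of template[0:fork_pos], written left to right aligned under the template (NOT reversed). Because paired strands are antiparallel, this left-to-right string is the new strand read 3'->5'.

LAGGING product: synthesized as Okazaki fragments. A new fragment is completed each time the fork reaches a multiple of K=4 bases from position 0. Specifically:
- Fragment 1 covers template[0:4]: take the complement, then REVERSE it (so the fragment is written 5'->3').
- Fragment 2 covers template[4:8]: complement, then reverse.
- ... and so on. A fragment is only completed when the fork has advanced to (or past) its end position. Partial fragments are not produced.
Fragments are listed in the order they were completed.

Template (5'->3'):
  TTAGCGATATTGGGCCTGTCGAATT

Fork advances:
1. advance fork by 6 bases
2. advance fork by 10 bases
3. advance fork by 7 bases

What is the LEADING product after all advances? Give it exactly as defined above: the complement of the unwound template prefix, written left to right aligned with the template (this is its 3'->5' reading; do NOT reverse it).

Answer: AATCGCTATAACCCGGACAGCTT

Derivation:
Step 1: advance 6 -> fork_pos = 0 + 6 = 6.
Step 2: advance 10 -> fork_pos = 6 + 10 = 16.
Step 3: advance 7 -> fork_pos = 16 + 7 = 23.
Unwound prefix: template[0:23] = TTAGCGATATTGGGCCTGTCGAA
Complement it base by base (A<->T, C<->G), keeping left-to-right order:
  [0:5] TTAGC -> AATCG
  [5:10] GATAT -> CTATA
  [10:15] TGGGC -> ACCCG
  [15:20] CTGTC -> GACAG
  [20:23] GAA -> CTT
Concatenate: AATCGCTATAACCCGGACAGCTT (length 23; written aligned with the template, i.e. 3'->5').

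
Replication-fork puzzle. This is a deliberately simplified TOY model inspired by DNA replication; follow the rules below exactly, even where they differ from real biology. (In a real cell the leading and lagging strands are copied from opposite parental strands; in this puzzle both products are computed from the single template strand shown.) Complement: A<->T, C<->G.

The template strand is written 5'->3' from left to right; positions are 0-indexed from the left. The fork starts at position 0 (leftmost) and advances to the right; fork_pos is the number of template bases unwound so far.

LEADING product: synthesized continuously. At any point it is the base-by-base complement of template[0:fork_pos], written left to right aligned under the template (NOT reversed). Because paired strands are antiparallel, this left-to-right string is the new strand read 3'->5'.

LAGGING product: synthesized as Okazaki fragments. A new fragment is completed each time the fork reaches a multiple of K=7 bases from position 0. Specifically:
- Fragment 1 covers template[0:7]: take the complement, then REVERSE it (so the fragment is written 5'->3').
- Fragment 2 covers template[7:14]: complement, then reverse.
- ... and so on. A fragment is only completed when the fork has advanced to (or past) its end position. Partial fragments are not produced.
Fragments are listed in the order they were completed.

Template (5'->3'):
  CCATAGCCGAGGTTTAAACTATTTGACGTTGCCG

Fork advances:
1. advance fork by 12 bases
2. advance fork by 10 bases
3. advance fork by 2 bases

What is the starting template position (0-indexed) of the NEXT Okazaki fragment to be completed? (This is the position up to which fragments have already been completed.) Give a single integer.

Step 1: advance 12 -> fork_pos = 0 + 12 = 12. Reached multiple(s) of 7: 7 -> fragment 1 completed (1 total).
Step 2: advance 10 -> fork_pos = 12 + 10 = 22. Reached multiple(s) of 7: 14, 21 -> fragments 2-3 completed (3 total).
Step 3: advance 2 -> fork_pos = 22 + 2 = 24. Next multiple of 7 is 28 (not reached); still 3 fragment(s).
3 fragment(s) completed, covering template[0:21] (3 x 7 = 21). The next fragment, fragment 4, covers template[21:28], so it starts at position 21.

Answer: 21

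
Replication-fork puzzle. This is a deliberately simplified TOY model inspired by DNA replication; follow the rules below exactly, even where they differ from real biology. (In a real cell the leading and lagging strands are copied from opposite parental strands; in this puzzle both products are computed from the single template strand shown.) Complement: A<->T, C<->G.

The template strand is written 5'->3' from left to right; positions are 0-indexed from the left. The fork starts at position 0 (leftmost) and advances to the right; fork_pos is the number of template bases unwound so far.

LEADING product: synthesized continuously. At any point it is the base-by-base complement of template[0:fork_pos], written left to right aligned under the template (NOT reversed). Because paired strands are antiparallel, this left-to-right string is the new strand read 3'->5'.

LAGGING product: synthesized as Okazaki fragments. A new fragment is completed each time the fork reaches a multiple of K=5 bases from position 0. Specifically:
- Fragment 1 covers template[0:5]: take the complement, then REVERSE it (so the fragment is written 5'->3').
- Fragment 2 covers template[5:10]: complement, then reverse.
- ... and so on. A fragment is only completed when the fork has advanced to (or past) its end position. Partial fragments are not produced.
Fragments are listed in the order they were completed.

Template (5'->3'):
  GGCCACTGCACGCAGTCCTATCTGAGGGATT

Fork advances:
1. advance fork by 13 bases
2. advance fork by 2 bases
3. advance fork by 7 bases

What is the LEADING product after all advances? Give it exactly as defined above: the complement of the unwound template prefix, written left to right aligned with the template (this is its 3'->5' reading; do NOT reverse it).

Answer: CCGGTGACGTGCGTCAGGATAG

Derivation:
Step 1: advance 13 -> fork_pos = 0 + 13 = 13.
Step 2: advance 2 -> fork_pos = 13 + 2 = 15.
Step 3: advance 7 -> fork_pos = 15 + 7 = 22.
Unwound prefix: template[0:22] = GGCCACTGCACGCAGTCCTATC
Complement it base by base (A<->T, C<->G), keeping left-to-right order:
  [0:5] GGCCA -> CCGGT
  [5:10] CTGCA -> GACGT
  [10:15] CGCAG -> GCGTC
  [15:20] TCCTA -> AGGAT
  [20:22] TC -> AG
Concatenate: CCGGTGACGTGCGTCAGGATAG (length 22; written aligned with the template, i.e. 3'->5').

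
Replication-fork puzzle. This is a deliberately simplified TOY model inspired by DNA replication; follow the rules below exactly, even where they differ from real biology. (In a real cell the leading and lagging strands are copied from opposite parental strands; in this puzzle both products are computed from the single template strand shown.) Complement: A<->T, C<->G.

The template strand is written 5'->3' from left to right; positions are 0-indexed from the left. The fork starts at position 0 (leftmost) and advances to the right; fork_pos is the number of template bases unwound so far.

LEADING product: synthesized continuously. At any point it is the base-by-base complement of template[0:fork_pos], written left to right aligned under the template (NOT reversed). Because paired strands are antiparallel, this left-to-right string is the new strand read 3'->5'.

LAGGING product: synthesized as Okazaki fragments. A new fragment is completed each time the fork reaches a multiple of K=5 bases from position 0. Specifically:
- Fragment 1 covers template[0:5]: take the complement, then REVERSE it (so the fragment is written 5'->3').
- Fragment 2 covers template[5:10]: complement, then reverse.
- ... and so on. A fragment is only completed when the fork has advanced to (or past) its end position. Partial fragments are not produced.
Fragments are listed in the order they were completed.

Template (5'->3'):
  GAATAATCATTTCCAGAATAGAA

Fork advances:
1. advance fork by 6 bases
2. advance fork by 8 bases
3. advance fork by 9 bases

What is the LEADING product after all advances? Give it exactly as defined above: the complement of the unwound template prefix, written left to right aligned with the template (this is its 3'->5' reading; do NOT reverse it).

Answer: CTTATTAGTAAAGGTCTTATCTT

Derivation:
Step 1: advance 6 -> fork_pos = 0 + 6 = 6.
Step 2: advance 8 -> fork_pos = 6 + 8 = 14.
Step 3: advance 9 -> fork_pos = 14 + 9 = 23.
Unwound prefix: template[0:23] = GAATAATCATTTCCAGAATAGAA
Complement it base by base (A<->T, C<->G), keeping left-to-right order:
  [0:5] GAATA -> CTTAT
  [5:10] ATCAT -> TAGTA
  [10:15] TTCCA -> AAGGT
  [15:20] GAATA -> CTTAT
  [20:23] GAA -> CTT
Concatenate: CTTATTAGTAAAGGTCTTATCTT (length 23; written aligned with the template, i.e. 3'->5').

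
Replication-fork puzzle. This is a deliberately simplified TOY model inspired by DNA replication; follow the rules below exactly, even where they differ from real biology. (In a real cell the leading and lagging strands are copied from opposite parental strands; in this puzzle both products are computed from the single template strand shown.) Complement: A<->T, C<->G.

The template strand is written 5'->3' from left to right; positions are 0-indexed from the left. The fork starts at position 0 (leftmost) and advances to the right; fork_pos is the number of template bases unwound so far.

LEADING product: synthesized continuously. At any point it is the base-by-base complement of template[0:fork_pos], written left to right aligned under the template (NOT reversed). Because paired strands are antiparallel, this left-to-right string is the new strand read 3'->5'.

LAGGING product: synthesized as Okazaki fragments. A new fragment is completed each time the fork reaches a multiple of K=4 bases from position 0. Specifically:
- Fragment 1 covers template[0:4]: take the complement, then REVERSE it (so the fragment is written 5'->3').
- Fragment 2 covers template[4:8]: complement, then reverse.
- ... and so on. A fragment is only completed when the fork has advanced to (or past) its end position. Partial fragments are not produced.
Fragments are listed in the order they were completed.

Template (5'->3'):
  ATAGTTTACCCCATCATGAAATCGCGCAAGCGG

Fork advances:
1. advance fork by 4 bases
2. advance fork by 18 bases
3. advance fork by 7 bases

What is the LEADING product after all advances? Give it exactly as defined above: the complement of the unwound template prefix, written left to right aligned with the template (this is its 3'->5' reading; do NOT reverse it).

Answer: TATCAAATGGGGTAGTACTTTAGCGCGTT

Derivation:
Step 1: advance 4 -> fork_pos = 0 + 4 = 4.
Step 2: advance 18 -> fork_pos = 4 + 18 = 22.
Step 3: advance 7 -> fork_pos = 22 + 7 = 29.
Unwound prefix: template[0:29] = ATAGTTTACCCCATCATGAAATCGCGCAA
Complement it base by base (A<->T, C<->G), keeping left-to-right order:
  [0:5] ATAGT -> TATCA
  [5:10] TTACC -> AATGG
  [10:15] CCATC -> GGTAG
  [15:20] ATGAA -> TACTT
  [20:25] ATCGC -> TAGCG
  [25:29] GCAA -> CGTT
Concatenate: TATCAAATGGGGTAGTACTTTAGCGCGTT (length 29; written aligned with the template, i.e. 3'->5').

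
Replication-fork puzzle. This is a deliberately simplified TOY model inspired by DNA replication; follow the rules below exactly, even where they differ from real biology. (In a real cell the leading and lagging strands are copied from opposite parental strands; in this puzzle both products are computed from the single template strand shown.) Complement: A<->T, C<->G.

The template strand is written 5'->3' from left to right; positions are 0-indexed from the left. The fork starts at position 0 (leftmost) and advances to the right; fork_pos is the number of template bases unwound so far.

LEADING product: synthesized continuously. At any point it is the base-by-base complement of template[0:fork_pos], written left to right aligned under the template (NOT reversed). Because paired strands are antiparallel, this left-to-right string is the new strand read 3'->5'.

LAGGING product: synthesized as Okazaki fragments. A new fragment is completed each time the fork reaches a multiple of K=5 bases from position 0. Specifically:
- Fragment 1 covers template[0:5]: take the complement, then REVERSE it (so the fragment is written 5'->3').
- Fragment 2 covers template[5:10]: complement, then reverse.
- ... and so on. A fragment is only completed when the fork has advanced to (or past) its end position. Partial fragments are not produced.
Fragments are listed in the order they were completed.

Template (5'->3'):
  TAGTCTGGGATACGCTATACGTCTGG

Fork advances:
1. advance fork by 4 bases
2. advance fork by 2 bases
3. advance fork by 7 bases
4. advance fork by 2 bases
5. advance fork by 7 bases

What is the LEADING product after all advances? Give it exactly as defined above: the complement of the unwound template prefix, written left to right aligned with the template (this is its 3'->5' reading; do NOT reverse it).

Step 1: advance 4 -> fork_pos = 0 + 4 = 4.
Step 2: advance 2 -> fork_pos = 4 + 2 = 6.
Step 3: advance 7 -> fork_pos = 6 + 7 = 13.
Step 4: advance 2 -> fork_pos = 13 + 2 = 15.
Step 5: advance 7 -> fork_pos = 15 + 7 = 22.
Unwound prefix: template[0:22] = TAGTCTGGGATACGCTATACGT
Complement it base by base (A<->T, C<->G), keeping left-to-right order:
  [0:5] TAGTC -> ATCAG
  [5:10] TGGGA -> ACCCT
  [10:15] TACGC -> ATGCG
  [15:20] TATAC -> ATATG
  [20:22] GT -> CA
Concatenate: ATCAGACCCTATGCGATATGCA (length 22; written aligned with the template, i.e. 3'->5').

Answer: ATCAGACCCTATGCGATATGCA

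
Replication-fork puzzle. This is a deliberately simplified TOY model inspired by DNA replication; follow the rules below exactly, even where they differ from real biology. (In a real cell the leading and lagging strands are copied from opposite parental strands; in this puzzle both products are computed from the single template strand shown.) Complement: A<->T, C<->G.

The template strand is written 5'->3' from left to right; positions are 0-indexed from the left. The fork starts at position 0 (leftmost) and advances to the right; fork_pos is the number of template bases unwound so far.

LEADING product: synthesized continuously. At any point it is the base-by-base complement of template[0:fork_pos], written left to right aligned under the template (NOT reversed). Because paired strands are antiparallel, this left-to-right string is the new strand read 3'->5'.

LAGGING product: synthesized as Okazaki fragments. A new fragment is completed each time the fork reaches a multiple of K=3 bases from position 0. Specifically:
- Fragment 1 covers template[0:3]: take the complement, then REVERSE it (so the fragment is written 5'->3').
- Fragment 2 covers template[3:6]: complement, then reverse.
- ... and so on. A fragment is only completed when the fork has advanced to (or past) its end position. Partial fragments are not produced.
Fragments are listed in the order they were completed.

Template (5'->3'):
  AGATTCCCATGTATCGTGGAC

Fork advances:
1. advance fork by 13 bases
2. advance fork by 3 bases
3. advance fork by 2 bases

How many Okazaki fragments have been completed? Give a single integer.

Step 1: advance 13 -> fork_pos = 0 + 13 = 13. Reached multiple(s) of 3: 3, 6, 9, 12 -> fragments 1-4 completed (4 total).
Step 2: advance 3 -> fork_pos = 13 + 3 = 16. Reached multiple(s) of 3: 15 -> fragment 5 completed (5 total).
Step 3: advance 2 -> fork_pos = 16 + 2 = 18. Reached multiple(s) of 3: 18 -> fragment 6 completed (6 total).
Check: final fork_pos = 18; the multiples of 3 that are <= 18 are 3..18 -> 18 // 3 = 6 completed fragment(s).

Answer: 6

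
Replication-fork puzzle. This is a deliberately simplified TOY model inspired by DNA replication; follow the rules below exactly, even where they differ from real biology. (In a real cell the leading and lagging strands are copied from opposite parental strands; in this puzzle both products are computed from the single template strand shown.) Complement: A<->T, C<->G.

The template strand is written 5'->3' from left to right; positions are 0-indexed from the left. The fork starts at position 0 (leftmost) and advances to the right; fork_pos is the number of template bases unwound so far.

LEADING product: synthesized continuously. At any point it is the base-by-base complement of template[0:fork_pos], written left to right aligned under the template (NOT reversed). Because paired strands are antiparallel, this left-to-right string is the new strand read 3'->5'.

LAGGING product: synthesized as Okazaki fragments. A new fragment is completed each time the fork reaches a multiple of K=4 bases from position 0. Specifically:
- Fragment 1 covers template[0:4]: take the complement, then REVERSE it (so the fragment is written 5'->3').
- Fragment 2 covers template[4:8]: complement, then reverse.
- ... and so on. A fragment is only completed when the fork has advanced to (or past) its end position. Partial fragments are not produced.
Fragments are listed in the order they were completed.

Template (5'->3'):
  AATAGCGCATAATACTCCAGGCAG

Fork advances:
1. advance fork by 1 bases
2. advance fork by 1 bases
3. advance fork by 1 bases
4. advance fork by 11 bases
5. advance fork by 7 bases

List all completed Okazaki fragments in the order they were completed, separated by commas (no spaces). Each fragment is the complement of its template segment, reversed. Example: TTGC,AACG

Answer: TATT,GCGC,TTAT,AGTA,CTGG

Derivation:
Step 1: advance 1 -> fork_pos = 0 + 1 = 1. Next multiple of 4 is 4 (not reached); still 0 fragment(s).
Step 2: advance 1 -> fork_pos = 1 + 1 = 2. Next multiple of 4 is 4 (not reached); still 0 fragment(s).
Step 3: advance 1 -> fork_pos = 2 + 1 = 3. Next multiple of 4 is 4 (not reached); still 0 fragment(s).
Step 4: advance 11 -> fork_pos = 3 + 11 = 14. Reached multiple(s) of 4: 4, 8, 12 -> fragments 1-3 completed (3 total).
Step 5: advance 7 -> fork_pos = 14 + 7 = 21. Reached multiple(s) of 4: 16, 20 -> fragments 4-5 completed (5 total).
Final fork_pos = 21, so 5 fragment(s) are complete. Build each: template segment -> complement -> reverse.
Fragment 1: template[0:4] = AATA -> complement TTAT -> reversed TATT
Fragment 2: template[4:8] = GCGC -> complement CGCG -> reversed GCGC
Fragment 3: template[8:12] = ATAA -> complement TATT -> reversed TTAT
Fragment 4: template[12:16] = TACT -> complement ATGA -> reversed AGTA
Fragment 5: template[16:20] = CCAG -> complement GGTC -> reversed CTGG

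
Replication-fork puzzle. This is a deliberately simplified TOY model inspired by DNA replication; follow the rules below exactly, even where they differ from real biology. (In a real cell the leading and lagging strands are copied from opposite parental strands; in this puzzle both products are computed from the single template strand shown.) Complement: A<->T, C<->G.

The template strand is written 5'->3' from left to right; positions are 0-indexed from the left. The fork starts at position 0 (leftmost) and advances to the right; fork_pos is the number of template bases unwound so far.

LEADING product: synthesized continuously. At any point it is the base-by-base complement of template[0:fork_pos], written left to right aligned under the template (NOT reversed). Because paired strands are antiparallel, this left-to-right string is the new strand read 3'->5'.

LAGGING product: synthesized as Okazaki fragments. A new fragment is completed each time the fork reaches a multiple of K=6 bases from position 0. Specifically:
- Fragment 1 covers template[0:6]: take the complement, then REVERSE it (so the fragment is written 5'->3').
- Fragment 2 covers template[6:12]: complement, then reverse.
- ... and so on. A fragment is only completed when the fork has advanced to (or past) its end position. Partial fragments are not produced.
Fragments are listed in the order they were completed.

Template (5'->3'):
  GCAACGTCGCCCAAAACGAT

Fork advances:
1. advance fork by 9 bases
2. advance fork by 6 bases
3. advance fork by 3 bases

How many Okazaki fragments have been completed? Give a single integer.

Answer: 3

Derivation:
Step 1: advance 9 -> fork_pos = 0 + 9 = 9. Reached multiple(s) of 6: 6 -> fragment 1 completed (1 total).
Step 2: advance 6 -> fork_pos = 9 + 6 = 15. Reached multiple(s) of 6: 12 -> fragment 2 completed (2 total).
Step 3: advance 3 -> fork_pos = 15 + 3 = 18. Reached multiple(s) of 6: 18 -> fragment 3 completed (3 total).
Check: final fork_pos = 18; the multiples of 6 that are <= 18 are 6..18 -> 18 // 6 = 3 completed fragment(s).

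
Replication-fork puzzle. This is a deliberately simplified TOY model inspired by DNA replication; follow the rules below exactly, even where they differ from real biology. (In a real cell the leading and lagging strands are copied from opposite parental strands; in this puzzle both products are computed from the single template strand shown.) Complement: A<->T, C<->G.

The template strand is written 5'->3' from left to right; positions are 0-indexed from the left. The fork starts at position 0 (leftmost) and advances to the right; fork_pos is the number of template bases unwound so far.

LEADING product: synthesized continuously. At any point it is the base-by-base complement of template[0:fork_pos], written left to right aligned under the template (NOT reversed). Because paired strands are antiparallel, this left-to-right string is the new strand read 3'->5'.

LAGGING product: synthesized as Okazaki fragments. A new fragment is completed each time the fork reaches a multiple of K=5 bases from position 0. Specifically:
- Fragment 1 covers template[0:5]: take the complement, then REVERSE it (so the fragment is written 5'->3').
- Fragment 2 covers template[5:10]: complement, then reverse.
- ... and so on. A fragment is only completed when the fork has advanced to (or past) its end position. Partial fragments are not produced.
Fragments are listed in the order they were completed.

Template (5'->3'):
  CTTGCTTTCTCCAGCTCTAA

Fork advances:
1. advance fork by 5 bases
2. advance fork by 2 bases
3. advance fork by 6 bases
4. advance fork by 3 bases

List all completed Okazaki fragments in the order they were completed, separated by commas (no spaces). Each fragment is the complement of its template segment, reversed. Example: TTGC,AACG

Answer: GCAAG,AGAAA,GCTGG

Derivation:
Step 1: advance 5 -> fork_pos = 0 + 5 = 5. Reached multiple(s) of 5: 5 -> fragment 1 completed (1 total).
Step 2: advance 2 -> fork_pos = 5 + 2 = 7. Next multiple of 5 is 10 (not reached); still 1 fragment(s).
Step 3: advance 6 -> fork_pos = 7 + 6 = 13. Reached multiple(s) of 5: 10 -> fragment 2 completed (2 total).
Step 4: advance 3 -> fork_pos = 13 + 3 = 16. Reached multiple(s) of 5: 15 -> fragment 3 completed (3 total).
Final fork_pos = 16, so 3 fragment(s) are complete. Build each: template segment -> complement -> reverse.
Fragment 1: template[0:5] = CTTGC -> complement GAACG -> reversed GCAAG
Fragment 2: template[5:10] = TTTCT -> complement AAAGA -> reversed AGAAA
Fragment 3: template[10:15] = CCAGC -> complement GGTCG -> reversed GCTGG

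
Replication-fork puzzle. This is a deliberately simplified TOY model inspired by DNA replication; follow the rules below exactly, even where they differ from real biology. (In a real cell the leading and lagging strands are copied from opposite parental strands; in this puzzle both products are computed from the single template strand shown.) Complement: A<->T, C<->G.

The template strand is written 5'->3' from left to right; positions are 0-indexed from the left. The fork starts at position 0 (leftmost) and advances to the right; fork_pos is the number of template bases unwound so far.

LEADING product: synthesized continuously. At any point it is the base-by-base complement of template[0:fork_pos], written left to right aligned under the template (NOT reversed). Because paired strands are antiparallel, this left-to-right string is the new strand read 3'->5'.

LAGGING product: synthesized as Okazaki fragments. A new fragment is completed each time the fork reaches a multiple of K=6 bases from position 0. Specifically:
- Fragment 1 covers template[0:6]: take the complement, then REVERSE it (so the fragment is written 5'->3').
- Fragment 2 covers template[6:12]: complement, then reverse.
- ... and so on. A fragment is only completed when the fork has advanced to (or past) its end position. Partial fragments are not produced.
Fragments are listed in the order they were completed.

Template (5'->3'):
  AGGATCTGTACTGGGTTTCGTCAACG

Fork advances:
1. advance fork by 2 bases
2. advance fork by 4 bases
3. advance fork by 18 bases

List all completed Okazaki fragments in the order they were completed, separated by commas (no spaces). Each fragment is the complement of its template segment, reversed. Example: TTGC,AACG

Answer: GATCCT,AGTACA,AAACCC,TTGACG

Derivation:
Step 1: advance 2 -> fork_pos = 0 + 2 = 2. Next multiple of 6 is 6 (not reached); still 0 fragment(s).
Step 2: advance 4 -> fork_pos = 2 + 4 = 6. Reached multiple(s) of 6: 6 -> fragment 1 completed (1 total).
Step 3: advance 18 -> fork_pos = 6 + 18 = 24. Reached multiple(s) of 6: 12, 18, 24 -> fragments 2-4 completed (4 total).
Final fork_pos = 24, so 4 fragment(s) are complete. Build each: template segment -> complement -> reverse.
Fragment 1: template[0:6] = AGGATC -> complement TCCTAG -> reversed GATCCT
Fragment 2: template[6:12] = TGTACT -> complement ACATGA -> reversed AGTACA
Fragment 3: template[12:18] = GGGTTT -> complement CCCAAA -> reversed AAACCC
Fragment 4: template[18:24] = CGTCAA -> complement GCAGTT -> reversed TTGACG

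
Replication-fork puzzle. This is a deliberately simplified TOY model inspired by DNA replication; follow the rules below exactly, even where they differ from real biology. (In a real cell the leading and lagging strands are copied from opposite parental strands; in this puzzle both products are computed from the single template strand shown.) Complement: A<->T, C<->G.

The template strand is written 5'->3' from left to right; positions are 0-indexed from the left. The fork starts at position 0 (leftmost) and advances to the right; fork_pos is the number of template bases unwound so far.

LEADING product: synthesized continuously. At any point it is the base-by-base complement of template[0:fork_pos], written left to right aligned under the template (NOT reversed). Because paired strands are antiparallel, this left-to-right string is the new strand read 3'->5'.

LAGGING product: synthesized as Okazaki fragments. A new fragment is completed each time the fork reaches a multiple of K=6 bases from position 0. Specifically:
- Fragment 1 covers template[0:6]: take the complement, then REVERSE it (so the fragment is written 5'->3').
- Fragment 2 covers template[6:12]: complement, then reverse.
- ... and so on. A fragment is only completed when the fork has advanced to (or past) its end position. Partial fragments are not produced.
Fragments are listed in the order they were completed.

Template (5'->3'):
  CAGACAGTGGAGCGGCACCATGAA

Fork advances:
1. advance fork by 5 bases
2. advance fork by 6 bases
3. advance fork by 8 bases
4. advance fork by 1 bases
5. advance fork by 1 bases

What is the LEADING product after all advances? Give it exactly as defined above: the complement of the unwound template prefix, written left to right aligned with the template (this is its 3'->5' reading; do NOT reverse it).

Step 1: advance 5 -> fork_pos = 0 + 5 = 5.
Step 2: advance 6 -> fork_pos = 5 + 6 = 11.
Step 3: advance 8 -> fork_pos = 11 + 8 = 19.
Step 4: advance 1 -> fork_pos = 19 + 1 = 20.
Step 5: advance 1 -> fork_pos = 20 + 1 = 21.
Unwound prefix: template[0:21] = CAGACAGTGGAGCGGCACCAT
Complement it base by base (A<->T, C<->G), keeping left-to-right order:
  [0:5] CAGAC -> GTCTG
  [5:10] AGTGG -> TCACC
  [10:15] AGCGG -> TCGCC
  [15:20] CACCA -> GTGGT
  [20:21] T -> A
Concatenate: GTCTGTCACCTCGCCGTGGTA (length 21; written aligned with the template, i.e. 3'->5').

Answer: GTCTGTCACCTCGCCGTGGTA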